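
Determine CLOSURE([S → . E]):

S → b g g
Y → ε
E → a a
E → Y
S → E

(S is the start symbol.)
To compute CLOSURE, for each item [A → α.Bβ] where B is a non-terminal, add [B → .γ] for all productions B → γ; repeat for the newly added items until nothing changes.

Start with: [S → . E]
  [S → . E] has the dot before E: add [E → . a a], [E → . Y]
  [E → . Y] has the dot before Y: add [Y → .]
No further items can be added.

CLOSURE = { [E → . Y], [E → . a a], [S → . E], [Y → .] }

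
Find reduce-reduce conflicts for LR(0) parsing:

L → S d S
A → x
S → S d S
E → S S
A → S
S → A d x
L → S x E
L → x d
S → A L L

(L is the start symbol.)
Yes — I11: [A → S .] vs [E → S S .]; I13: [A → S .] vs [S → S d S .]; I14: [A → S .] vs [L → S d S .]

A reduce-reduce conflict occurs when an LR(0) state has two complete items [A → α .] and [B → β .] — both call for a reduction, and with no lookahead the parser cannot choose between them.

Augment with L' → L and build the canonical LR(0) collection (I0 = CLOSURE({[L' → . L]}), then GOTO on every symbol after a dot until no new states appear). It has 19 states:
  I0: { [A → . S], [A → . x], [L → . S d S], [L → . S x E], [L → . x d], [L' → . L], [S → . A L L], [S → . A d x], [S → . S d S] }  — shift
  I1: { [A → . S], [A → . x], [L → . S d S], [L → . S x E], [L → . x d], [S → . A L L], [S → . A d x], [S → . S d S], [S → A . L L], [S → A . d x] }  — shift
  I2: { [L' → L .] }  — accept
  I3: { [A → S .], [L → S . d S], [L → S . x E], [S → S . d S] }  — shift, reduce
  I4: { [A → x .], [L → x . d] }  — shift, reduce
  I5: { [L → x d .] }  — reduce
  I6: { [A → . S], [A → . x], [L → S d . S], [S → . A L L], [S → . A d x], [S → . S d S], [S → S d . S] }  — shift
  I7: { [A → . S], [A → . x], [E → . S S], [L → S x . E], [S → . A L L], [S → . A d x], [S → . S d S] }  — shift
  I8: { [L → S x E .] }  — reduce
  I9: { [A → . S], [A → . x], [A → S .], [E → S . S], [S → . A L L], [S → . A d x], [S → . S d S], [S → S . d S] }  — shift, reduce
  I10: { [A → x .] }  — reduce
  I11: { [A → S .], [E → S S .], [S → S . d S] }  — shift, 2 reduces
  I12: { [A → . S], [A → . x], [S → . A L L], [S → . A d x], [S → . S d S], [S → S d . S] }  — shift
  I13: { [A → S .], [S → S . d S], [S → S d S .] }  — shift, 2 reduces
  I14: { [A → S .], [L → S d S .], [S → S . d S], [S → S d S .] }  — shift, 3 reduces
  I15: { [A → . S], [A → . x], [L → . S d S], [L → . S x E], [L → . x d], [S → . A L L], [S → . A d x], [S → . S d S], [S → A L . L] }  — shift
  I16: { [S → A d . x] }  — shift
  I17: { [S → A d x .] }  — reduce
  I18: { [S → A L L .] }  — reduce

I11 contains complete items [A → S .], [E → S S .] — reduce-reduce conflict.
I13 contains complete items [A → S .], [S → S d S .] — reduce-reduce conflict.
I14 contains complete items [A → S .], [L → S d S .], [S → S d S .] — reduce-reduce conflict.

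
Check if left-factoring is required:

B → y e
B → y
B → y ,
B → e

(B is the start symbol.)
Yes, B has productions with common prefix 'y'

Left-factoring is needed when two productions for the same non-terminal
share a common prefix on the right-hand side.

Productions for B:
  B → y e
  B → y
  B → y ,
  B → e

Found common prefix 'y' in productions for B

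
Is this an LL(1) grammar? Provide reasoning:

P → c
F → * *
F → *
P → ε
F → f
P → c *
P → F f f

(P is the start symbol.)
A grammar is LL(1) if for each non-terminal N with multiple productions, the predict sets of those productions are pairwise disjoint, where PREDICT(N → α) = (FIRST(α) \ {ε}) ∪ (FOLLOW(N) if α ⇒* ε).

Relevant sets:
  FIRST(F) = { '*', 'f' }
  FOLLOW(P) = { $ }

For P:
  PREDICT(P → c) = { 'c' }
  PREDICT(P → ε) = { $ }
  PREDICT(P → c '*') = { 'c' }
  PREDICT(P → F f f) = { '*', 'f' }
For F:
  PREDICT(F → '*' '*') = { '*' }
  PREDICT(F → '*') = { '*' }
  PREDICT(F → f) = { 'f' }

Conflict found: Predict set conflict for P: { 'c' }
The grammar is NOT LL(1).

Answer: No. Predict set conflict for P: { 'c' }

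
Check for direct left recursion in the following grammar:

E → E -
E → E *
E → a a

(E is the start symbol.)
Direct left recursion occurs when N → N α for some non-terminal N (the right-hand side begins with the left-hand side itself).

E → E -: LEFT RECURSIVE (starts with E)
E → E *: LEFT RECURSIVE (starts with E)
E → a a: starts with a

The grammar has direct left recursion on: E.

Answer: Yes, E is left-recursive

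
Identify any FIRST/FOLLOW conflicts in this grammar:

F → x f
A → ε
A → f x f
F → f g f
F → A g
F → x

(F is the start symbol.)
No FIRST/FOLLOW conflicts.

A FIRST/FOLLOW conflict occurs when a non-terminal N has a nullable alternative N → β (β ⇒* ε) and another alternative N → α with FIRST(α) ∩ FOLLOW(N) ≠ ∅: on such a lookahead the parser cannot decide between expanding α and letting N vanish via β.

Nullable non-terminals: A.

A: nullable alternative(s) A → ε; FOLLOW(A) = { 'g' }
  A → ε: FIRST \ {ε} = { } — this is the only nullable alternative, skip
  A → f x f: FIRST \ {ε} = { 'f' } — disjoint from FOLLOW(A)

F has no nullable alternative, so no FIRST/FOLLOW check is needed there.

No FIRST/FOLLOW conflicts found.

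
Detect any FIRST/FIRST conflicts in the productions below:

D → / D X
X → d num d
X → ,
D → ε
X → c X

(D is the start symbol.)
No FIRST/FIRST conflicts.

A FIRST/FIRST conflict occurs when two productions N → α and N → β for the same non-terminal have FIRST(α) ∩ FIRST(β) ≠ ∅ (with ε ∈ FIRST of a nullable right-hand side, so two nullable alternatives also conflict).

Productions for D:
  D → / D X: FIRST = { '/' }
  D → ε: FIRST = { ε }
Productions for X:
  X → d num d: FIRST = { 'd' }
  X → ,: FIRST = { ',' }
  X → c X: FIRST = { 'c' }

All alternatives of each non-terminal have pairwise disjoint FIRST sets.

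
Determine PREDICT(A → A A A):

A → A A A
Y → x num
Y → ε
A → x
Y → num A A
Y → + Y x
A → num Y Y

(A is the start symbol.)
{ 'num', 'x' }

PREDICT(A → A A A) = (FIRST(RHS) \ {ε}) ∪ (FOLLOW(A) if ε ∈ FIRST(RHS), i.e. RHS ⇒* ε)
FIRST(A) = { 'num', 'x' }
FIRST(A A A) = { 'num', 'x' }
ε ∉ FIRST(A A A), so FOLLOW(A) is not added.
PREDICT(A → A A A) = { 'num', 'x' }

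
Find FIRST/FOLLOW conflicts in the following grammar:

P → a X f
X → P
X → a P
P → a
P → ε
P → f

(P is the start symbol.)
Yes. P → f with FOLLOW(P) on { 'f' }

A FIRST/FOLLOW conflict occurs when a non-terminal N has a nullable alternative N → β (β ⇒* ε) and another alternative N → α with FIRST(α) ∩ FOLLOW(N) ≠ ∅: on such a lookahead the parser cannot decide between expanding α and letting N vanish via β.

Nullable non-terminals: P, X.
FIRST sets used below: FIRST(P) = { 'a', 'f', ε }

P: nullable alternative(s) P → ε; FOLLOW(P) = { $, 'f' }
  P → a X f: FIRST \ {ε} = { 'a' } — disjoint from FOLLOW(P)
  P → a: FIRST \ {ε} = { 'a' } — disjoint from FOLLOW(P)
  P → ε: FIRST \ {ε} = { } — this is the only nullable alternative, skip
  P → f: FIRST \ {ε} = { 'f' } — overlaps FOLLOW(P) on { 'f' }: CONFLICT

X: nullable alternative(s) X → P; FOLLOW(X) = { 'f' }
  X → P: FIRST \ {ε} = { 'a', 'f' } — this is the only nullable alternative, skip
  X → a P: FIRST \ {ε} = { 'a' } — disjoint from FOLLOW(X)

So the grammar has 1 FIRST/FOLLOW conflict (marked CONFLICT above).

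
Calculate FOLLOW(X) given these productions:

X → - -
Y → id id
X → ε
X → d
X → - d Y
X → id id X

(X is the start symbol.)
{ $ }

To compute FOLLOW(X), find every occurrence of X on a right-hand side N → α X β: add FIRST(β) \ {ε}, and if β is empty or nullable also add FOLLOW(N). Iterate to a fixed point.

X is the start symbol, so $ ∈ FOLLOW(X).
In X → id id X: X is at the end; this adds FOLLOW(X) to itself — nothing new

Taking the union: FOLLOW(X) = { $ }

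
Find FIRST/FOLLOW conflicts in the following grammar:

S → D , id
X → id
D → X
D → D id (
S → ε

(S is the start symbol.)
No FIRST/FOLLOW conflicts.

A FIRST/FOLLOW conflict occurs when a non-terminal N has a nullable alternative N → β (β ⇒* ε) and another alternative N → α with FIRST(α) ∩ FOLLOW(N) ≠ ∅: on such a lookahead the parser cannot decide between expanding α and letting N vanish via β.

Nullable non-terminals: S.
FIRST sets used below: FIRST(D) = { 'id' }

S: nullable alternative(s) S → ε; FOLLOW(S) = { $ }
  S → D , id: FIRST \ {ε} = { 'id' } — disjoint from FOLLOW(S)
  S → ε: FIRST \ {ε} = { } — this is the only nullable alternative, skip

D, X have no nullable alternative, so no FIRST/FOLLOW check is needed there.

No FIRST/FOLLOW conflicts found.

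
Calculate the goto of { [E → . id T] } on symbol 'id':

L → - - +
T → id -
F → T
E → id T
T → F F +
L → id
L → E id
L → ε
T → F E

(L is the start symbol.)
{ [E → id . T], [F → . T], [T → . F E], [T → . F F +], [T → . id -] }

GOTO(I, 'id') = CLOSURE({ [A → αX.β] : [A → α.Xβ] ∈ I, X = 'id' })

Items with dot before 'id', with the dot advanced:
  [E → . id T] → [E → id . T]
Closure of the advanced items:
  [E → id . T] has the dot before T: add [T → . id -], [T → . F F +], [T → . F E]
  [T → . F F +] has the dot before F: add [F → . T]

GOTO = { [E → id . T], [F → . T], [T → . F E], [T → . F F +], [T → . id -] }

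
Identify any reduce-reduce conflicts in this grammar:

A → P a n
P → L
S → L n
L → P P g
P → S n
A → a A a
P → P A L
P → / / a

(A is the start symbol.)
A reduce-reduce conflict occurs when an LR(0) state has two complete items [A → α .] and [B → β .] — both call for a reduction, and with no lookahead the parser cannot choose between them.

Augment with A' → A and build the canonical LR(0) collection (I0 = CLOSURE({[A' → . A]}), then GOTO on every symbol after a dot until no new states appear). It has 20 states:
  I0: { [A → . P a n], [A → . a A a], [A' → . A], [L → . P P g], [P → . / / a], [P → . L], [P → . P A L], [P → . S n], [S → . L n] }  — shift
  I1: { [P → / . / a] }  — shift
  I2: { [A' → A .] }  — accept
  I3: { [P → L .], [S → L . n] }  — shift, reduce
  I4: { [A → . P a n], [A → . a A a], [A → P . a n], [L → . P P g], [L → P . P g], [P → . / / a], [P → . L], [P → . P A L], [P → . S n], [P → P . A L], [S → . L n] }  — shift
  I5: { [P → S . n] }  — shift
  I6: { [A → . P a n], [A → . a A a], [A → a . A a], [L → . P P g], [P → . / / a], [P → . L], [P → . P A L], [P → . S n], [S → . L n] }  — shift
  I7: { [A → a A . a] }  — shift
  I8: { [A → a A a .] }  — reduce
  I9: { [P → S n .] }  — reduce
  I10: { [L → . P P g], [P → . / / a], [P → . L], [P → . P A L], [P → . S n], [P → P A . L], [S → . L n] }  — shift
  I11: { [A → . P a n], [A → . a A a], [A → P . a n], [L → . P P g], [L → P . P g], [L → P P . g], [P → . / / a], [P → . L], [P → . P A L], [P → . S n], [P → P . A L], [S → . L n] }  — shift
  I12: { [A → . P a n], [A → . a A a], [A → P a . n], [A → a . A a], [L → . P P g], [P → . / / a], [P → . L], [P → . P A L], [P → . S n], [S → . L n] }  — shift
  I13: { [A → P a n .] }  — reduce
  I14: { [L → P P g .] }  — reduce
  I15: { [P → L .], [P → P A L .], [S → L . n] }  — shift, 2 reduces
  I16: { [A → . P a n], [A → . a A a], [L → . P P g], [L → P . P g], [P → . / / a], [P → . L], [P → . P A L], [P → . S n], [P → P . A L], [S → . L n] }  — shift
  I17: { [S → L n .] }  — reduce
  I18: { [P → / / . a] }  — shift
  I19: { [P → / / a .] }  — reduce

I15 contains complete items [P → L .], [P → P A L .] — reduce-reduce conflict.

Answer: Yes — I15: [P → L .] vs [P → P A L .]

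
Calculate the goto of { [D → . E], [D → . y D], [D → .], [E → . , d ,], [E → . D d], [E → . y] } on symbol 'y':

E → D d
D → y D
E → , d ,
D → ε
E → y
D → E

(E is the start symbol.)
{ [D → . E], [D → . y D], [D → .], [D → y . D], [E → . , d ,], [E → . D d], [E → . y], [E → y .] }

GOTO(I, 'y') = CLOSURE({ [A → αX.β] : [A → α.Xβ] ∈ I, X = 'y' })

Items with dot before 'y', with the dot advanced:
  [D → . y D] → [D → y . D]
  [E → . y] → [E → y .]
Closure of the advanced items:
  [D → y . D] has the dot before D: add [D → . y D], [D → .], [D → . E]
  [D → . E] has the dot before E: add [E → . D d], [E → . , d ,], [E → . y]

GOTO = { [D → . E], [D → . y D], [D → .], [D → y . D], [E → . , d ,], [E → . D d], [E → . y], [E → y .] }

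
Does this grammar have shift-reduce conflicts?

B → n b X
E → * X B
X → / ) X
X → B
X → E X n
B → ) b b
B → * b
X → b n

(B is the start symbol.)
Yes — I18: [B → * b .] vs [X → b . n]

A shift-reduce conflict occurs when an LR(0) state has both:
  - a complete (reduce) item [A → α .] (dot at the end), and
  - a shift item [B → β . c γ] (dot before a terminal).

Augment with B' → B and build the canonical LR(0) collection (I0 = CLOSURE({[B' → . B]}), then GOTO on every symbol after a dot until no new states appear). It has 23 states:
  I0: { [B → . ) b b], [B → . * b], [B → . n b X], [B' → . B] }  — shift
  I1: { [B → ) . b b] }  — shift
  I2: { [B → * . b] }  — shift
  I3: { [B' → B .] }  — accept
  I4: { [B → n . b X] }  — shift
  I5: { [B → . ) b b], [B → . * b], [B → . n b X], [B → n b . X], [E → . * X B], [X → . / ) X], [X → . B], [X → . E X n], [X → . b n] }  — shift
  I6: { [B → * . b], [B → . ) b b], [B → . * b], [B → . n b X], [E → * . X B], [E → . * X B], [X → . / ) X], [X → . B], [X → . E X n], [X → . b n] }  — shift
  I7: { [X → / . ) X] }  — shift
  I8: { [X → B .] }  — reduce
  I9: { [B → . ) b b], [B → . * b], [B → . n b X], [E → . * X B], [X → . / ) X], [X → . B], [X → . E X n], [X → . b n], [X → E . X n] }  — shift
  I10: { [B → n b X .] }  — reduce
  I11: { [X → b . n] }  — shift
  I12: { [X → b n .] }  — reduce
  I13: { [X → E X . n] }  — shift
  I14: { [X → E X n .] }  — reduce
  I15: { [B → . ) b b], [B → . * b], [B → . n b X], [E → . * X B], [X → . / ) X], [X → . B], [X → . E X n], [X → . b n], [X → / ) . X] }  — shift
  I16: { [X → / ) X .] }  — reduce
  I17: { [B → . ) b b], [B → . * b], [B → . n b X], [E → * X . B] }  — shift
  I18: { [B → * b .], [X → b . n] }  — shift, reduce
  I19: { [E → * X B .] }  — reduce
  I20: { [B → * b .] }  — reduce
  I21: { [B → ) b . b] }  — shift
  I22: { [B → ) b b .] }  — reduce

I18 contains reduce item [B → * b .] and shift item [X → b . n] — shift-reduce conflict.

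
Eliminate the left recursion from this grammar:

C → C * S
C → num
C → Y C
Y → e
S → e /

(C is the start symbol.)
C → num C'
C → Y C C'
C' → * S C'
C' → ε
Y → e
S → e /

C is directly left-recursive. The standard transformation for
  A → A α₁ | ... | A α_m | β₁ | ... | β_n
is
  A  → β₁ A' | ... | β_n A'
  A' → α₁ A' | ... | α_m A' | ε

C → num becomes C → num C'
C → Y C becomes C → Y C C'
C → C * S becomes C' → * S C'
Add C' → ε

Productions for other non-terminals are unchanged:
  Y → e
  S → e /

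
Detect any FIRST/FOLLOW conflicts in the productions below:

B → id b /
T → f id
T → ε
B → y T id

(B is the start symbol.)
No FIRST/FOLLOW conflicts.

A FIRST/FOLLOW conflict occurs when a non-terminal N has a nullable alternative N → β (β ⇒* ε) and another alternative N → α with FIRST(α) ∩ FOLLOW(N) ≠ ∅: on such a lookahead the parser cannot decide between expanding α and letting N vanish via β.

Nullable non-terminals: T.

T: nullable alternative(s) T → ε; FOLLOW(T) = { 'id' }
  T → f id: FIRST \ {ε} = { 'f' } — disjoint from FOLLOW(T)
  T → ε: FIRST \ {ε} = { } — this is the only nullable alternative, skip

B has no nullable alternative, so no FIRST/FOLLOW check is needed there.

No FIRST/FOLLOW conflicts found.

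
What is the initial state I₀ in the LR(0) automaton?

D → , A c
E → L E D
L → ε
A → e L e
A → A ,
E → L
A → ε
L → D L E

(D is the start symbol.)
{ [D → . , A c], [D' → . D] }

First, augment the grammar with D' → D
I₀ = CLOSURE({ [D' → . D] }):
  [D' → . D] has the dot before D: add [D → . , A c]
No further items can be added.

I₀ = { [D → . , A c], [D' → . D] }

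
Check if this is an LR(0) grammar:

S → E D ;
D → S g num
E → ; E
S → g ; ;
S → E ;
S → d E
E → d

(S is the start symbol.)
Augment with S' → S and build the canonical LR(0) collection (I0 = CLOSURE({[S' → . S]}), then GOTO on every symbol after a dot until no new states appear). It has 17 states:
  I0: { [E → . ; E], [E → . d], [S → . E ;], [S → . E D ;], [S → . d E], [S → . g ; ;], [S' → . S] }  — shift
  I1: { [E → . ; E], [E → . d], [E → ; . E] }  — shift
  I2: { [D → . S g num], [E → . ; E], [E → . d], [S → . E ;], [S → . E D ;], [S → . d E], [S → . g ; ;], [S → E . ;], [S → E . D ;] }  — shift
  I3: { [S' → S .] }  — accept
  I4: { [E → . ; E], [E → . d], [E → d .], [S → d . E] }  — shift, reduce
  I5: { [S → g . ; ;] }  — shift
  I6: { [S → g ; . ;] }  — shift
  I7: { [S → g ; ; .] }  — reduce
  I8: { [S → d E .] }  — reduce
  I9: { [E → d .] }  — reduce
  I10: { [E → . ; E], [E → . d], [E → ; . E], [S → E ; .] }  — shift, reduce
  I11: { [S → E D . ;] }  — shift
  I12: { [D → S . g num] }  — shift
  I13: { [D → S g . num] }  — shift
  I14: { [D → S g num .] }  — reduce
  I15: { [S → E D ; .] }  — reduce
  I16: { [E → ; E .] }  — reduce

Conflict in state I4:
  Shift-reduce conflict between [E → d .] and [E → . ; E]
So the grammar is NOT LR(0).

Answer: No. Shift-reduce conflict between [E → d .] and [E → . ; E]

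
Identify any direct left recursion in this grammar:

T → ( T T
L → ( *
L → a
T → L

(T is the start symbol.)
Direct left recursion occurs when N → N α for some non-terminal N (the right-hand side begins with the left-hand side itself).

T → ( T T: starts with '('
L → ( *: starts with '('
L → a: starts with a
T → L: starts with L

No direct left recursion found.

Answer: No direct left recursion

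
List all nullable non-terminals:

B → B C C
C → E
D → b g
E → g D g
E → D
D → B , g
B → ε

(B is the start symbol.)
ε-productions: B → ε
So B is immediately nullable.
No further non-terminal can be added: every production for the remaining non-terminals contains a terminal or a non-nullable non-terminal.
Nullable = { 'B' }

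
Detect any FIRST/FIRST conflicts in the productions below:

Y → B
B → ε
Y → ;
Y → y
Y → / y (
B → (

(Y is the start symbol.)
FIRST sets of the non-terminals at (or reachable through a nullable prefix from) the front of some alternative:
  FIRST(B) = { '(', ε }

Productions for Y:
  Y → B: FIRST = { '(', ε }
  Y → ;: FIRST = { ';' }
  Y → y: FIRST = { 'y' }
  Y → / y (: FIRST = { '/' }
Productions for B:
  B → ε: FIRST = { ε }
  B → (: FIRST = { '(' }

All alternatives of each non-terminal have pairwise disjoint FIRST sets.

Answer: No FIRST/FIRST conflicts.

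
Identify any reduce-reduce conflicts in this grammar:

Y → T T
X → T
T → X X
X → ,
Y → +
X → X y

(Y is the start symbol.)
Yes — I9: [X → T .] vs [Y → T T .]

Augment with Y' → Y and build the canonical LR(0) collection (I0 = CLOSURE({[Y' → . Y]}), then GOTO on every symbol after a dot until no new states appear). It has 10 states:
  I0: { [T → . X X], [X → . ,], [X → . T], [X → . X y], [Y → . +], [Y → . T T], [Y' → . Y] }  — shift
  I1: { [Y → + .] }  — reduce
  I2: { [X → , .] }  — reduce
  I3: { [T → . X X], [X → . ,], [X → . T], [X → . X y], [X → T .], [Y → T . T] }  — shift, reduce
  I4: { [T → . X X], [T → X . X], [X → . ,], [X → . T], [X → . X y], [X → X . y] }  — shift
  I5: { [Y' → Y .] }  — accept
  I6: { [X → T .] }  — reduce
  I7: { [T → . X X], [T → X . X], [T → X X .], [X → . ,], [X → . T], [X → . X y], [X → X . y] }  — shift, reduce
  I8: { [X → X y .] }  — reduce
  I9: { [X → T .], [Y → T T .] }  — 2 reduces

I9 contains complete items [X → T .], [Y → T T .] — reduce-reduce conflict.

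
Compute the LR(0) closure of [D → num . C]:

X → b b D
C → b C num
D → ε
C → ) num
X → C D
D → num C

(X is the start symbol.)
{ [C → . ) num], [C → . b C num], [D → num . C] }

To compute CLOSURE, for each item [A → α.Bβ] where B is a non-terminal, add [B → .γ] for all productions B → γ; repeat for the newly added items until nothing changes.

Start with: [D → num . C]
  [D → num . C] has the dot before C: add [C → . b C num], [C → . ) num]
No further items can be added.

CLOSURE = { [C → . ) num], [C → . b C num], [D → num . C] }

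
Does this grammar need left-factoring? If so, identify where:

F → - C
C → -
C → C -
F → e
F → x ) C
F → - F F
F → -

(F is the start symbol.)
Yes, F has productions with common prefix '-'

Left-factoring is needed when two productions for the same non-terminal
share a common prefix on the right-hand side.

Productions for F:
  F → - C
  F → e
  F → x ) C
  F → - F F
  F → -
Productions for C:
  C → -
  C → C -

Found common prefix '-' in productions for F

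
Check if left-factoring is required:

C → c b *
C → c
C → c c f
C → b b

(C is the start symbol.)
Yes, C has productions with common prefix 'c'

Left-factoring is needed when two productions for the same non-terminal
share a common prefix on the right-hand side.

Productions for C:
  C → c b *
  C → c
  C → c c f
  C → b b

Found common prefix 'c' in productions for C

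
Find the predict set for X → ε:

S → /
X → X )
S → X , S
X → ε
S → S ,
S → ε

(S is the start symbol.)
{ ')', ',' }

PREDICT(X → ε) = (FIRST(RHS) \ {ε}) ∪ (FOLLOW(X) if ε ∈ FIRST(RHS), i.e. RHS ⇒* ε)
The right-hand side is ε (FIRST(ε) = { ε }), so the predict set is FOLLOW(X) = { ')', ',' }
PREDICT(X → ε) = { ')', ',' }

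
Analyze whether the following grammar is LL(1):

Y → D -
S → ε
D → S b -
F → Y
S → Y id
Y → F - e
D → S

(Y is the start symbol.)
No. Predict set conflict for Y: { '-', 'b' }

A grammar is LL(1) if for each non-terminal N with multiple productions, the predict sets of those productions are pairwise disjoint, where PREDICT(N → α) = (FIRST(α) \ {ε}) ∪ (FOLLOW(N) if α ⇒* ε).

Relevant sets:
  FIRST(D) = { '-', 'b', ε }
  FIRST(F) = { '-', 'b' }
  FIRST(Y) = { '-', 'b' }
  FIRST(S) = { '-', 'b', ε }
  FOLLOW(S) = { '-', 'b' }
  FOLLOW(D) = { '-' }

For Y:
  PREDICT(Y → D '-') = { '-', 'b' }
  PREDICT(Y → F '-' e) = { '-', 'b' }
For S:
  PREDICT(S → ε) = { '-', 'b' }
  PREDICT(S → Y id) = { '-', 'b' }
For D:
  PREDICT(D → S b '-') = { '-', 'b' }
  PREDICT(D → S) = { '-', 'b' }
F has a single production, so nothing to check there.

Conflict found: Predict set conflict for Y: { '-', 'b' }
The grammar is NOT LL(1).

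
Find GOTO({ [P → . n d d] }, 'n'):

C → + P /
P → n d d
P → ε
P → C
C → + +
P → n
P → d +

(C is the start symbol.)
GOTO(I, 'n') = CLOSURE({ [A → αX.β] : [A → α.Xβ] ∈ I, X = 'n' })

Items with dot before 'n', with the dot advanced:
  [P → . n d d] → [P → n . d d]
Closure adds nothing (no advanced item has the dot before a non-terminal).

GOTO = { [P → n . d d] }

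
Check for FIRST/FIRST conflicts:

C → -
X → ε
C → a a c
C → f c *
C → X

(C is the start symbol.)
A FIRST/FIRST conflict occurs when two productions N → α and N → β for the same non-terminal have FIRST(α) ∩ FIRST(β) ≠ ∅ (with ε ∈ FIRST of a nullable right-hand side, so two nullable alternatives also conflict).

FIRST sets of the non-terminals at (or reachable through a nullable prefix from) the front of some alternative:
  FIRST(X) = { ε }

Productions for C:
  C → -: FIRST = { '-' }
  C → a a c: FIRST = { 'a' }
  C → f c *: FIRST = { 'f' }
  C → X: FIRST = { ε }
X has only one production, so no FIRST/FIRST conflict is possible there.

All alternatives of each non-terminal have pairwise disjoint FIRST sets.

Answer: No FIRST/FIRST conflicts.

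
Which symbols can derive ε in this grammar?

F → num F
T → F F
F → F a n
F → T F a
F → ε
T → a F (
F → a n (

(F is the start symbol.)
{ 'F', 'T' }

ε-productions: F → ε
So F is immediately nullable.
T → F F: every symbol on the right is nullable, so T is nullable too.
Every non-terminal is now nullable.
Nullable = { 'F', 'T' }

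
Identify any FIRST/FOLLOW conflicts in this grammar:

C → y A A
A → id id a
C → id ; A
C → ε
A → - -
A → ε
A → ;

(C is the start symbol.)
Yes. A → id id a with FOLLOW(A) on { 'id' }; A → '-' '-' with FOLLOW(A) on { '-' }; A → ';' with FOLLOW(A) on { ';' }

Nullable non-terminals: A, C.

A: nullable alternative(s) A → ε; FOLLOW(A) = { $, '-', ';', 'id' }
  A → id id a: FIRST \ {ε} = { 'id' } — overlaps FOLLOW(A) on { 'id' }: CONFLICT
  A → - -: FIRST \ {ε} = { '-' } — overlaps FOLLOW(A) on { '-' }: CONFLICT
  A → ε: FIRST \ {ε} = { } — this is the only nullable alternative, skip
  A → ;: FIRST \ {ε} = { ';' } — overlaps FOLLOW(A) on { ';' }: CONFLICT

C: nullable alternative(s) C → ε; FOLLOW(C) = { $ }
  C → y A A: FIRST \ {ε} = { 'y' } — disjoint from FOLLOW(C)
  C → id ; A: FIRST \ {ε} = { 'id' } — disjoint from FOLLOW(C)
  C → ε: FIRST \ {ε} = { } — this is the only nullable alternative, skip

So the grammar has 3 FIRST/FOLLOW conflicts (marked CONFLICT above).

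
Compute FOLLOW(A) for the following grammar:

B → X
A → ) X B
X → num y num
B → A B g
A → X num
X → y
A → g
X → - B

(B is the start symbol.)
{ ')', '-', 'g', 'num', 'y' }

To compute FOLLOW(A), find every occurrence of A on a right-hand side N → α A β: add FIRST(β) \ {ε}, and if β is empty or nullable also add FOLLOW(N). Iterate to a fixed point.

In B → A B g: A is followed by B g, add FIRST(B g) \ {ε} = { ')', '-', 'g', 'num', 'y' }

Taking the union: FOLLOW(A) = { ')', '-', 'g', 'num', 'y' }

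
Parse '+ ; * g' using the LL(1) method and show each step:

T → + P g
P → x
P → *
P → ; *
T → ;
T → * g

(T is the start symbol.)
LL(1) parsing maintains a stack (initially the start symbol over $) and the input. At each step: if the stack top is a terminal, match it against the current input token; if it is a non-terminal N, replace it with the RHS of M[N, lookahead] (the unique production whose predict set contains the lookahead).

Stack is shown with the top on the left.

Stack    Input      Action
--------------------------
T $      + ; * g $  output T → + P g
+ P g $  + ; * g $  match '+'
P g $    ; * g $    output P → ; *
; * g $  ; * g $    match ';'
* g $    * g $      match '*'
g $      g $        match 'g'
$        $          accept

The string is accepted.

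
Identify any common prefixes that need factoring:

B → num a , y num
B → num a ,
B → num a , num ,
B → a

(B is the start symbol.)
Left-factoring is needed when two productions for the same non-terminal
share a common prefix on the right-hand side.

Productions for B:
  B → num a , y num
  B → num a ,
  B → num a , num ,
  B → a

Found common prefix 'num a ,' in productions for B

Answer: Yes, B has productions with common prefix 'num a ,'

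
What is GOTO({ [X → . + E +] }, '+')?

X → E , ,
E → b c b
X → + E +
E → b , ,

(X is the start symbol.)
GOTO(I, '+') = CLOSURE({ [A → αX.β] : [A → α.Xβ] ∈ I, X = '+' })

Items with dot before '+', with the dot advanced:
  [X → . + E +] → [X → + . E +]
Closure of the advanced items:
  [X → + . E +] has the dot before E: add [E → . b c b], [E → . b , ,]

GOTO = { [E → . b , ,], [E → . b c b], [X → + . E +] }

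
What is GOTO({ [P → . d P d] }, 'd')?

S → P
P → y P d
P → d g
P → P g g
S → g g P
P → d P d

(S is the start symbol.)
GOTO(I, 'd') = CLOSURE({ [A → αX.β] : [A → α.Xβ] ∈ I, X = 'd' })

Items with dot before 'd', with the dot advanced:
  [P → . d P d] → [P → d . P d]
Closure of the advanced items:
  [P → d . P d] has the dot before P: add [P → . y P d], [P → . d g], [P → . P g g], [P → . d P d]

GOTO = { [P → . P g g], [P → . d P d], [P → . d g], [P → . y P d], [P → d . P d] }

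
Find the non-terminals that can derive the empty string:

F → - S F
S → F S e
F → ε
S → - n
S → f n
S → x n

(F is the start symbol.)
A non-terminal is nullable if it can derive ε (the empty string): either it has an ε-production, or it has a production whose right-hand side consists entirely of nullable non-terminals.

ε-productions: F → ε
So F is immediately nullable.
No further non-terminal can be added: every production for the remaining non-terminals contains a terminal or a non-nullable non-terminal.
Nullable = { 'F' }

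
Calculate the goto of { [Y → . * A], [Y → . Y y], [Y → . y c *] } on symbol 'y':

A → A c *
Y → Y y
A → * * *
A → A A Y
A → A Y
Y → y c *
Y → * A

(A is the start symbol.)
{ [Y → y . c *] }

GOTO(I, 'y') = CLOSURE({ [A → αX.β] : [A → α.Xβ] ∈ I, X = 'y' })

Items with dot before 'y', with the dot advanced:
  [Y → . y c *] → [Y → y . c *]
Closure adds nothing (no advanced item has the dot before a non-terminal).

GOTO = { [Y → y . c *] }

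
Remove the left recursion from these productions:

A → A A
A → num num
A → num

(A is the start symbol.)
A is directly left-recursive. The standard transformation for
  A → A α₁ | ... | A α_m | β₁ | ... | β_n
is
  A  → β₁ A' | ... | β_n A'
  A' → α₁ A' | ... | α_m A' | ε

A → num num becomes A → num num A'
A → num becomes A → num A'
A → A A becomes A' → A A'
Add A' → ε

Resulting grammar:
A → num num A'
A → num A'
A' → A A'
A' → ε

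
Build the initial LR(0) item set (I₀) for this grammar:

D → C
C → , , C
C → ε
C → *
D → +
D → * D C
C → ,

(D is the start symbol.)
{ [C → . *], [C → . , , C], [C → . ,], [C → .], [D → . * D C], [D → . +], [D → . C], [D' → . D] }

First, augment the grammar with D' → D
I₀ = CLOSURE({ [D' → . D] }):
  [D' → . D] has the dot before D: add [D → . C], [D → . +], [D → . * D C]
  [D → . C] has the dot before C: add [C → . , , C], [C → .], [C → . *], [C → . ,]
No further items can be added.

I₀ = { [C → . *], [C → . , , C], [C → . ,], [C → .], [D → . * D C], [D → . +], [D → . C], [D' → . D] }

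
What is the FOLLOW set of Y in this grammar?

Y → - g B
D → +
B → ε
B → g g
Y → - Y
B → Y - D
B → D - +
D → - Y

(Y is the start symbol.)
To compute FOLLOW(Y), find every occurrence of Y on a right-hand side N → α Y β: add FIRST(β) \ {ε}, and if β is empty or nullable also add FOLLOW(N). Iterate to a fixed point.

Y is the start symbol, so $ ∈ FOLLOW(Y).
In Y → - Y: Y is at the end; this adds FOLLOW(Y) to itself — nothing new
In B → Y - D: Y is followed by '-' D, add FIRST('-' D) \ {ε} = { '-' }
In D → - Y: Y is at the end, add FOLLOW(D)

The FOLLOW sets referred to above (computed the same way, to a fixed point):
  FOLLOW(D) = { $, '-' }

Taking the union: FOLLOW(Y) = { $, '-' }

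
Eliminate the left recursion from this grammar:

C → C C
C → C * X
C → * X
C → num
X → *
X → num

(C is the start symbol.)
C → * X C'
C → num C'
C' → C C'
C' → * X C'
C' → ε
X → *
X → num

C is directly left-recursive. The standard transformation for
  A → A α₁ | ... | A α_m | β₁ | ... | β_n
is
  A  → β₁ A' | ... | β_n A'
  A' → α₁ A' | ... | α_m A' | ε

C → * X becomes C → * X C'
C → num becomes C → num C'
C → C C becomes C' → C C'
C → C * X becomes C' → * X C'
Add C' → ε

Productions for other non-terminals are unchanged:
  X → *
  X → num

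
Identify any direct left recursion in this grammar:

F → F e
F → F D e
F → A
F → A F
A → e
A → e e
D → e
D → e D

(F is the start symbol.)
Direct left recursion occurs when N → N α for some non-terminal N (the right-hand side begins with the left-hand side itself).

F → F e: LEFT RECURSIVE (starts with F)
F → F D e: LEFT RECURSIVE (starts with F)
F → A: starts with A
F → A F: starts with A
A → e: starts with e
A → e e: starts with e
D → e: starts with e
D → e D: starts with e

The grammar has direct left recursion on: F.

Answer: Yes, F is left-recursive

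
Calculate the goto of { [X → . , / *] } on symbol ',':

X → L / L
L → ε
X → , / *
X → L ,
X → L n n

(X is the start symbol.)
GOTO(I, ',') = CLOSURE({ [A → αX.β] : [A → α.Xβ] ∈ I, X = ',' })

Items with dot before ',', with the dot advanced:
  [X → . , / *] → [X → , . / *]
Closure adds nothing (no advanced item has the dot before a non-terminal).

GOTO = { [X → , . / *] }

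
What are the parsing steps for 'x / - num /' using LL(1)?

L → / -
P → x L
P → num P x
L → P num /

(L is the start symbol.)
LL(1) parsing maintains a stack (initially the start symbol over $) and the input. At each step: if the stack top is a terminal, match it against the current input token; if it is a non-terminal N, replace it with the RHS of M[N, lookahead] (the unique production whose predict set contains the lookahead).

Stack is shown with the top on the left.

Stack        Input          Action
----------------------------------
L $          x / - num / $  output L → P num /
P num / $    x / - num / $  output P → x L
x L num / $  x / - num / $  match 'x'
L num / $    / - num / $    output L → / -
/ - num / $  / - num / $    match '/'
- num / $    - num / $      match '-'
num / $      num / $        match 'num'
/ $          / $            match '/'
$            $              accept

The string is accepted.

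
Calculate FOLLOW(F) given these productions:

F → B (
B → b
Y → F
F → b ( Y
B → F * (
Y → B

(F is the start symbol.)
To compute FOLLOW(F), find every occurrence of F on a right-hand side N → α F β: add FIRST(β) \ {ε}, and if β is empty or nullable also add FOLLOW(N). Iterate to a fixed point.

F is the start symbol, so $ ∈ FOLLOW(F).
In Y → F: F is at the end, add FOLLOW(Y)
In B → F * (: F is followed by '*' '(', add FIRST('*' '(') \ {ε} = { '*' }

The FOLLOW sets referred to above (computed the same way, to a fixed point):
  FOLLOW(Y) = { $, '*' }

Taking the union: FOLLOW(F) = { $, '*' }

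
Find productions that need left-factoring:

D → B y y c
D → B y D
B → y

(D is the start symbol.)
Left-factoring is needed when two productions for the same non-terminal
share a common prefix on the right-hand side.

Productions for D:
  D → B y y c
  D → B y D

Found common prefix 'B y' in productions for D

Answer: Yes, D has productions with common prefix 'B y'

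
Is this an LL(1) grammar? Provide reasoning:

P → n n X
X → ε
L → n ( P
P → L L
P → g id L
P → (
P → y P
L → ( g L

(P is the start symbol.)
No. Predict set conflict for P: { 'n' }

Relevant sets:
  FIRST(L) = { '(', 'n' }

For P:
  PREDICT(P → n n X) = { 'n' }
  PREDICT(P → L L) = { '(', 'n' }
  PREDICT(P → g id L) = { 'g' }
  PREDICT(P → '(') = { '(' }
  PREDICT(P → y P) = { 'y' }
For L:
  PREDICT(L → n '(' P) = { 'n' }
  PREDICT(L → '(' g L) = { '(' }
X has a single production, so nothing to check there.

Conflict found: Predict set conflict for P: { 'n' }
The grammar is NOT LL(1).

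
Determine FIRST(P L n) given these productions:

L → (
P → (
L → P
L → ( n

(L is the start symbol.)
FIRST sets of the non-terminals involved (from the grammar, by fixed-point iteration):
  FIRST(P) = { '(' }

To compute FIRST(P L n), process the symbols left to right:
Symbol P is a non-terminal. Add FIRST(P) \ {ε} = { '(' }
P is not nullable (ε ∉ FIRST(P)), so stop here.
FIRST(P L n) = { '(' }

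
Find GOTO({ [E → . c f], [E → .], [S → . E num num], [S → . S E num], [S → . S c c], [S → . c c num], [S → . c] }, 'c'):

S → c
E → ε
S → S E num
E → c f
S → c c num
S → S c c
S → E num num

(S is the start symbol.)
{ [E → c . f], [S → c . c num], [S → c .] }

GOTO(I, 'c') = CLOSURE({ [A → αX.β] : [A → α.Xβ] ∈ I, X = 'c' })

Items with dot before 'c', with the dot advanced:
  [E → . c f] → [E → c . f]
  [S → . c] → [S → c .]
  [S → . c c num] → [S → c . c num]
Closure adds nothing (no advanced item has the dot before a non-terminal).

GOTO = { [E → c . f], [S → c . c num], [S → c .] }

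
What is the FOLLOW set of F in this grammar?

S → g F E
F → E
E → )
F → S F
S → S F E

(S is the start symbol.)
In S → g F E: F is followed by E, add FIRST(E) \ {ε} = { ')' }
In F → S F: F is at the end; this adds FOLLOW(F) to itself — nothing new
In S → S F E: F is followed by E, add FIRST(E) \ {ε} = { ')' }

Taking the union: FOLLOW(F) = { ')' }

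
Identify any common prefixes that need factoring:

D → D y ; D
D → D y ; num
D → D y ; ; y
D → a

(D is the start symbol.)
Left-factoring is needed when two productions for the same non-terminal
share a common prefix on the right-hand side.

Productions for D:
  D → D y ; D
  D → D y ; num
  D → D y ; ; y
  D → a

Found common prefix 'D y ;' in productions for D

Answer: Yes, D has productions with common prefix 'D y ;'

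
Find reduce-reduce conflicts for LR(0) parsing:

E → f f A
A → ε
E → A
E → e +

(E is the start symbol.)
No reduce-reduce conflicts

Augment with E' → E and build the canonical LR(0) collection (I0 = CLOSURE({[E' → . E]}), then GOTO on every symbol after a dot until no new states appear). It has 8 states:
  I0: { [A → .], [E → . A], [E → . e +], [E → . f f A], [E' → . E] }  — shift, reduce
  I1: { [E → A .] }  — reduce
  I2: { [E' → E .] }  — accept
  I3: { [E → e . +] }  — shift
  I4: { [E → f . f A] }  — shift
  I5: { [A → .], [E → f f . A] }  — reduce
  I6: { [E → f f A .] }  — reduce
  I7: { [E → e + .] }  — reduce

No state contains more than one complete item.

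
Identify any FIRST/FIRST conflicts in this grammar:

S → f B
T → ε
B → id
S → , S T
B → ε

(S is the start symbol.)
A FIRST/FIRST conflict occurs when two productions N → α and N → β for the same non-terminal have FIRST(α) ∩ FIRST(β) ≠ ∅ (with ε ∈ FIRST of a nullable right-hand side, so two nullable alternatives also conflict).

Productions for S:
  S → f B: FIRST = { 'f' }
  S → , S T: FIRST = { ',' }
Productions for B:
  B → id: FIRST = { 'id' }
  B → ε: FIRST = { ε }
T has only one production, so no FIRST/FIRST conflict is possible there.

All alternatives of each non-terminal have pairwise disjoint FIRST sets.

Answer: No FIRST/FIRST conflicts.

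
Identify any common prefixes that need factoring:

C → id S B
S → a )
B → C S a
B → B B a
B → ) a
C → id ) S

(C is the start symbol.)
Left-factoring is needed when two productions for the same non-terminal
share a common prefix on the right-hand side.

Productions for C:
  C → id S B
  C → id ) S
Productions for B:
  B → C S a
  B → B B a
  B → ) a

Found common prefix 'id' in productions for C

Answer: Yes, C has productions with common prefix 'id'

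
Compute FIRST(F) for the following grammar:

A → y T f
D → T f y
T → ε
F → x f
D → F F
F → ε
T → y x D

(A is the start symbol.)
{ 'x', ε }

To compute FIRST(F), examine every production with F on the left-hand side, reading each right-hand side left to right until a non-nullable symbol is reached.

From F → x f:
  - x is a terminal: add 'x' and stop
From F → ε:
  - ε-production, so ε ∈ FIRST(F)

Collecting: FIRST(F) = { 'x', ε }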